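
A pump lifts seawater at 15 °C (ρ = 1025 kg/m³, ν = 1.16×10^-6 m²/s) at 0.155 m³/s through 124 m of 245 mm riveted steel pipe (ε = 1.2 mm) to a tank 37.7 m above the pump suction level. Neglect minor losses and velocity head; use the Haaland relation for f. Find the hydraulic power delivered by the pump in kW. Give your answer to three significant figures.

V = 4Q/(πD²) = 3.288 m/s; Re = 6.94×10^5; ε/D = 0.00490; f = 0.03037
h_f = f(L/D)V²/2g = 8.468 m
Total head H = z + h_f = 37.7 + 8.468 = 46.17 m
P_hyd = ρgQH = 1025·9.81·0.155·46.17 = 71.96 kW

P_hyd ≈ 72.0 kW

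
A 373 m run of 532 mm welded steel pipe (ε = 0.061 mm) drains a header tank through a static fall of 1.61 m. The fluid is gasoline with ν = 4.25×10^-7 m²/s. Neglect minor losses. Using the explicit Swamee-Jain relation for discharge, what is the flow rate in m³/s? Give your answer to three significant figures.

Q ≈ 0.415 m³/s

Swamee-Jain (Type II): Q = -0.965·√(gD⁵h_f/L)·ln[ε/(3.7D) + √(3.17ν²L/(gD³h_f))]
√(gD⁵h_f/L) = √(9.81·0.532⁵·1.61/373) = 0.04248
ε/(3.7D) = 3.10×10^-5; √(3.17ν²L/(gD³h_f)) = 9.48×10^-6
Q = -0.965·0.04248·ln(4.047×10^-5) = 0.4146 m³/s
Check: V = 1.87 m/s, Re = 2.33×10^6, f = 0.01303, h_f = 1.62 m ≈ 1.61 m ✓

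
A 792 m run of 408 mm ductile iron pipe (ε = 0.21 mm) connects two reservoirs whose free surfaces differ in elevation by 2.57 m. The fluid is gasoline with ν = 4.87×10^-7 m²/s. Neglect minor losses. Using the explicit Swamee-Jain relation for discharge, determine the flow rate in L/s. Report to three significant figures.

Q ≈ 160 L/s

Swamee-Jain (Type II): Q = -0.965·√(gD⁵h_f/L)·ln[ε/(3.7D) + √(3.17ν²L/(gD³h_f))]
√(gD⁵h_f/L) = √(9.81·0.408⁵·2.57/792) = 0.01897
ε/(3.7D) = 1.39×10^-4; √(3.17ν²L/(gD³h_f)) = 1.86×10^-5
Q = -0.965·0.01897·ln(1.578×10^-4) = 0.1603 m³/s
Check: V = 1.23 m/s, Re = 1.03×10^6, f = 0.01739, h_f = 2.58 m ≈ 2.57 m ✓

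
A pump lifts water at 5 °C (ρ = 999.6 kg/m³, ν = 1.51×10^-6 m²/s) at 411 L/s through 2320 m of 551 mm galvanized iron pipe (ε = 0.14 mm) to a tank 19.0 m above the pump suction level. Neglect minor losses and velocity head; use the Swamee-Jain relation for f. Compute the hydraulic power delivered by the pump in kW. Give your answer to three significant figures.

P_hyd ≈ 117 kW

V = 4Q/(πD²) = 1.724 m/s; Re = 6.29×10^5; ε/D = 2.54×10^-4; f = 0.01574
h_f = f(L/D)V²/2g = 10.03 m
Total head H = z + h_f = 19.0 + 10.03 = 29.03 m
P_hyd = ρgQH = 999.6·9.81·0.411·29.03 = 117.0 kW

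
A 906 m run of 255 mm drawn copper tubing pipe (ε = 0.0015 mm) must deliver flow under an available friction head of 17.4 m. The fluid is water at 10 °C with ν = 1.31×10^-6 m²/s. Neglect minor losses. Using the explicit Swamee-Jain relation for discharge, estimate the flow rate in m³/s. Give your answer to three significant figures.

Q ≈ 0.138 m³/s

Swamee-Jain (Type II): Q = -0.965·√(gD⁵h_f/L)·ln[ε/(3.7D) + √(3.17ν²L/(gD³h_f))]
√(gD⁵h_f/L) = √(9.81·0.255⁵·17.4/906) = 0.01425
ε/(3.7D) = 1.59×10^-6; √(3.17ν²L/(gD³h_f)) = 4.17×10^-5
Q = -0.965·0.01425·ln(4.332×10^-5) = 0.1382 m³/s
Check: V = 2.71 m/s, Re = 5.27×10^5, f = 0.01307, h_f = 17.3 m ≈ 17.4 m ✓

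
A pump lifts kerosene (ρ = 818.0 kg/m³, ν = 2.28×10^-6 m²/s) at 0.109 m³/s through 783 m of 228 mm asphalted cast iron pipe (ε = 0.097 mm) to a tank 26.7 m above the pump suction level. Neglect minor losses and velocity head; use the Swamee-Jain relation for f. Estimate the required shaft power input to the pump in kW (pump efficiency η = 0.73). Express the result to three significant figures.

P_shaft ≈ 59.0 kW

V = 4Q/(πD²) = 2.670 m/s; Re = 2.67×10^5; ε/D = 4.25×10^-4; f = 0.01805
h_f = f(L/D)V²/2g = 22.52 m
Total head H = z + h_f = 26.7 + 22.52 = 49.22 m
P_hyd = ρgQH = 818.0·9.81·0.109·49.22 = 43.05 kW
P_shaft = P_hyd/η = 43.05/0.73 = 58.98 kW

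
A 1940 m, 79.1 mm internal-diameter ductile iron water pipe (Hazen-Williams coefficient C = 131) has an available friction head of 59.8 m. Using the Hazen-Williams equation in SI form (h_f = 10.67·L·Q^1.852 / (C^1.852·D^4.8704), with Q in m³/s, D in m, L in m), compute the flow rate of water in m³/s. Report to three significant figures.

Rearranging: Q = [h_f·C^1.852·D^4.8704 / (10.67·L)]^(1/1.852)
Q = [59.8·131^1.852·0.0791^4.8704 / (10.67·1940)]^0.540 = 0.007057 m³/s

Q ≈ 0.00706 m³/s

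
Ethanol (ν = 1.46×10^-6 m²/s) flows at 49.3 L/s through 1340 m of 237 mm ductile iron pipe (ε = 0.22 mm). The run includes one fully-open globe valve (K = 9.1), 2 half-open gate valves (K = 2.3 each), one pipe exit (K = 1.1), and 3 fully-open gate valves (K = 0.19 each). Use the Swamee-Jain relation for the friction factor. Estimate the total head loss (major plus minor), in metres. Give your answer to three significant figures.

V = 4Q/(πD²) = 1.118 m/s; V²/2g = 0.06365 m
Re = 1.81×10^5, ε/D = 9.28×10^-4 → f = 0.02104 (Swamee-Jain)
Major: h_f = f(L/D)·V²/2g = 0.02104·5654·0.06365 = 7.571 m
Minor: ΣK = 15.4; h_m = ΣK·V²/2g = 0.9784 m
Total H_L = 7.571 + 0.9784 = 8.550 m

H_L ≈ 8.55 m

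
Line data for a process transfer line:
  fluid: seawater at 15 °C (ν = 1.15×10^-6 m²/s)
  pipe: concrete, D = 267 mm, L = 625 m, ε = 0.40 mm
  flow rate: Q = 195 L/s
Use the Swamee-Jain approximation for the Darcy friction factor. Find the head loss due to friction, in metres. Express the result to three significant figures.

V = 4Q/(πD²) = 4·0.195/(π·0.267²) = 3.483 m/s
Re = VD/ν = 3.483·0.267/1.15×10^-6 = 8.09×10^5 → turbulent
ε/D = 0.40/267 = 0.00150
Swamee-Jain: f = 0.02209
h_f = f(L/D)V²/(2g) = 0.02209·(625/0.267)·3.483²/(2·9.81) = 31.97 m

h_f ≈ 32.0 m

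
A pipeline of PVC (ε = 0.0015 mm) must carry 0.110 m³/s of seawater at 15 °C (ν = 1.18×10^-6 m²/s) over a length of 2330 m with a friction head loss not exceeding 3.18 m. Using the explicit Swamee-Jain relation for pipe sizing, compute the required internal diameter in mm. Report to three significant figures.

Swamee-Jain (Type III): D = 0.66·[ε^1.25·(LQ²/(gh_f))^4.75 + ν·Q^9.4·(L/(gh_f))^5.2]^0.04
LQ²/(gh_f) = 0.9037; L/(gh_f) = 74.69
Term 1 = ε^1.25·(…)^4.75 = 3.25×10^-8; Term 2 = ν·Q^9.4·(…)^5.2 = 6.34×10^-6
D = 0.66·(3.25×10^-8 + 6.34×10^-6)^0.04 = 0.4090 m = 409 mm
Check: V = 0.837 m/s, Re = 2.90×10^5, f = 0.01451, h_f = 2.95 m ≈ 3.18 m ✓

D ≈ 409 mm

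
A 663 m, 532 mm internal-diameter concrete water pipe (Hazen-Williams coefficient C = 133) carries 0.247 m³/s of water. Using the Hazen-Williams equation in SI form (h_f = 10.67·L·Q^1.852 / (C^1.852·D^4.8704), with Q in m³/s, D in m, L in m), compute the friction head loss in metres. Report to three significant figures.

h_f ≈ 1.34 m

h_f = 10.67·663·0.247^1.852 / (133^1.852·0.532^4.8704) = 1.338 m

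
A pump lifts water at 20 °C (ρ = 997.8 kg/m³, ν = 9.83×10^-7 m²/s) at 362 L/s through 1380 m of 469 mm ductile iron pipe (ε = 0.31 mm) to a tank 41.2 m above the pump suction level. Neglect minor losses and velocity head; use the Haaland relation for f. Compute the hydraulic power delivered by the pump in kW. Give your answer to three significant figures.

V = 4Q/(πD²) = 2.095 m/s; Re = 1.00×10^6; ε/D = 6.61×10^-4; f = 0.01819
h_f = f(L/D)V²/2g = 11.98 m
Total head H = z + h_f = 41.2 + 11.98 = 53.18 m
P_hyd = ρgQH = 997.8·9.81·0.362·53.18 = 188.4 kW

P_hyd ≈ 188 kW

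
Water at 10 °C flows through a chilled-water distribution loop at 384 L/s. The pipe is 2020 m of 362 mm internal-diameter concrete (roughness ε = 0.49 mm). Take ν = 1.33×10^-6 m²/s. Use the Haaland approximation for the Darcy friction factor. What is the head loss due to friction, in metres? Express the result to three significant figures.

V = 4Q/(πD²) = 4·0.384/(π·0.362²) = 3.731 m/s
Re = VD/ν = 3.731·0.362/1.33×10^-6 = 1.02×10^6 → turbulent
ε/D = 0.49/362 = 0.00135
Haaland: f = 0.02142
h_f = f(L/D)V²/(2g) = 0.02142·(2020/0.362)·3.731²/(2·9.81) = 84.80 m

h_f ≈ 84.8 m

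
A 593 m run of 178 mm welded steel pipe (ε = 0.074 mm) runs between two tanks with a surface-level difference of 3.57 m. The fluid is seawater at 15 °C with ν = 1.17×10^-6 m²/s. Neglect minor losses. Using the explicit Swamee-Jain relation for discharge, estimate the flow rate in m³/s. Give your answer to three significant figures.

Q ≈ 0.0263 m³/s

Swamee-Jain (Type II): Q = -0.965·√(gD⁵h_f/L)·ln[ε/(3.7D) + √(3.17ν²L/(gD³h_f))]
√(gD⁵h_f/L) = √(9.81·0.178⁵·3.57/593) = 0.003249
ε/(3.7D) = 1.12×10^-4; √(3.17ν²L/(gD³h_f)) = 1.14×10^-4
Q = -0.965·0.003249·ln(2.265×10^-4) = 0.02631 m³/s
Check: V = 1.06 m/s, Re = 1.61×10^5, f = 0.01890, h_f = 3.59 m ≈ 3.57 m ✓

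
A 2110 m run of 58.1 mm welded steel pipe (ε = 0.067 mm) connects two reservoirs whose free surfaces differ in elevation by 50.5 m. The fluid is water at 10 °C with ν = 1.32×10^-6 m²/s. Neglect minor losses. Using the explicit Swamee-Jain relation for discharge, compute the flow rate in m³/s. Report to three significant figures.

Swamee-Jain (Type II): Q = -0.965·√(gD⁵h_f/L)·ln[ε/(3.7D) + √(3.17ν²L/(gD³h_f))]
√(gD⁵h_f/L) = √(9.81·0.0581⁵·50.5/2110) = 3.943×10^-4
ε/(3.7D) = 3.12×10^-4; √(3.17ν²L/(gD³h_f)) = 3.46×10^-4
Q = -0.965·3.943×10^-4·ln(6.580×10^-4) = 0.002787 m³/s
Check: V = 1.05 m/s, Re = 4.63×10^4, f = 0.02487, h_f = 50.9 m ≈ 50.5 m ✓

Q ≈ 0.00279 m³/s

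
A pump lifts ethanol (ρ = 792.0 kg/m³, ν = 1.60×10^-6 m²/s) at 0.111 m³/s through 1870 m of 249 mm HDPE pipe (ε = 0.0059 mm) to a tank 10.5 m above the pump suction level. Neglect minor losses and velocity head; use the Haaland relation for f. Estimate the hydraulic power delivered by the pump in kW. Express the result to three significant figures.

P_hyd ≈ 33.3 kW

V = 4Q/(πD²) = 2.279 m/s; Re = 3.55×10^5; ε/D = 2.37×10^-5; f = 0.01413
h_f = f(L/D)V²/2g = 28.10 m
Total head H = z + h_f = 10.5 + 28.10 = 38.60 m
P_hyd = ρgQH = 792.0·9.81·0.111·38.60 = 33.29 kW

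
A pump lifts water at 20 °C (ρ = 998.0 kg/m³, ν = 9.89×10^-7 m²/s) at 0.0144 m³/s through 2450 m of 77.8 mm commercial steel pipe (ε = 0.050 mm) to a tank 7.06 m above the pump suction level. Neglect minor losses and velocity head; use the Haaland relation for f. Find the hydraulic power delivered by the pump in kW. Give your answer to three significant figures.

P_hyd ≈ 40.7 kW

V = 4Q/(πD²) = 3.029 m/s; Re = 2.38×10^5; ε/D = 6.43×10^-4; f = 0.01912
h_f = f(L/D)V²/2g = 281.6 m
Total head H = z + h_f = 7.06 + 281.6 = 288.6 m
P_hyd = ρgQH = 998.0·9.81·0.0144·288.6 = 40.69 kW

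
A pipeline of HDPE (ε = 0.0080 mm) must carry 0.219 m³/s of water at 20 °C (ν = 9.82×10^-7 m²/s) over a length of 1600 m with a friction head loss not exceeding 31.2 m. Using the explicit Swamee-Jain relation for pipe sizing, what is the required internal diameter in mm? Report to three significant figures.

Swamee-Jain (Type III): D = 0.66·[ε^1.25·(LQ²/(gh_f))^4.75 + ν·Q^9.4·(L/(gh_f))^5.2]^0.04
LQ²/(gh_f) = 0.2507; L/(gh_f) = 5.228
Term 1 = ε^1.25·(…)^4.75 = 5.96×10^-10; Term 2 = ν·Q^9.4·(…)^5.2 = 3.37×10^-9
D = 0.66·(5.96×10^-10 + 3.37×10^-9)^0.04 = 0.3044 m = 304 mm
Check: V = 3.01 m/s, Re = 9.33×10^5, f = 0.01233, h_f = 29.9 m ≈ 31.2 m ✓

D ≈ 304 mm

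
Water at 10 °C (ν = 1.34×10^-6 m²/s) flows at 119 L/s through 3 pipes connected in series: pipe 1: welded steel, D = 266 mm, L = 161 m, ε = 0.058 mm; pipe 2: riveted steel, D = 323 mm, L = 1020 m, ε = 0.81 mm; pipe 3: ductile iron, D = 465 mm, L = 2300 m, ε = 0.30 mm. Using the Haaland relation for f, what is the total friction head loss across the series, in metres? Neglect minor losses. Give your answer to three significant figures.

H ≈ 13.2 m

Pipe 1: V = 2.141 m/s, Re = 4.25×10^5, ε/D = 2.18×10^-4, f = 0.01567, h_1 = f(L/D)V²/2g = 2.216 m
Pipe 2: V = 1.452 m/s, Re = 3.50×10^5, ε/D = 0.00251, f = 0.02534, h_2 = f(L/D)V²/2g = 8.601 m
Pipe 3: V = 0.7007 m/s, Re = 2.43×10^5, ε/D = 6.45×10^-4, f = 0.01911, h_3 = f(L/D)V²/2g = 2.365 m
Series → Q common, losses add: H = Σh = 13.18 m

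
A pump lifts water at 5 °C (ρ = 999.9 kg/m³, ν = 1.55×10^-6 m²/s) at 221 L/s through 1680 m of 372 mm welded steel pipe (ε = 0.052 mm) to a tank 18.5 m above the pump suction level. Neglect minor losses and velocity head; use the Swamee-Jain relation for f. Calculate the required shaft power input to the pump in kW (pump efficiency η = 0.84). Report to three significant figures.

V = 4Q/(πD²) = 2.033 m/s; Re = 4.88×10^5; ε/D = 1.40×10^-4; f = 0.01495
h_f = f(L/D)V²/2g = 14.23 m
Total head H = z + h_f = 18.5 + 14.23 = 32.73 m
P_hyd = ρgQH = 999.9·9.81·0.221·32.73 = 70.94 kW
P_shaft = P_hyd/η = 70.94/0.84 = 84.46 kW

P_shaft ≈ 84.5 kW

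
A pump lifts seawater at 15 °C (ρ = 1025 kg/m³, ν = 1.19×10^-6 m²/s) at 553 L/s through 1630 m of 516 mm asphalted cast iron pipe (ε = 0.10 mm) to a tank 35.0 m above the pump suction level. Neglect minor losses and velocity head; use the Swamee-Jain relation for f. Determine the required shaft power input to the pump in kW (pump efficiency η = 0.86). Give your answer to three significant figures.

V = 4Q/(πD²) = 2.644 m/s; Re = 1.15×10^6; ε/D = 1.94×10^-4; f = 0.01459
h_f = f(L/D)V²/2g = 16.43 m
Total head H = z + h_f = 35.0 + 16.43 = 51.43 m
P_hyd = ρgQH = 1025·9.81·0.553·51.43 = 286.0 kW
P_shaft = P_hyd/η = 286.0/0.86 = 332.5 kW

P_shaft ≈ 333 kW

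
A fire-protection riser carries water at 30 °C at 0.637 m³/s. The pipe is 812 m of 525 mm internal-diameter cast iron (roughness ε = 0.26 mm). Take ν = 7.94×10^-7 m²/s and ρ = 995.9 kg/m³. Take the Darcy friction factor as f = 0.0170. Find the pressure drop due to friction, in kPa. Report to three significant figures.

Δp ≈ 113 kPa

V = 4Q/(πD²) = 4·0.637/(π·0.525²) = 2.943 m/s
h_f = f(L/D)V²/(2g) = 0.01700·(812/0.525)·2.943²/(2·9.81) = 11.60 m
Δp = ρg·h_f = 995.9·9.81·11.60 = 113.4 kPa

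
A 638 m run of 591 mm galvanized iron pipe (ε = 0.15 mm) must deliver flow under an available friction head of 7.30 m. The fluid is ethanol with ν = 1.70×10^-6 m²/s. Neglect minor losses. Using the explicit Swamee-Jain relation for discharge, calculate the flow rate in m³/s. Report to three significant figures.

Q ≈ 0.810 m³/s

Swamee-Jain (Type II): Q = -0.965·√(gD⁵h_f/L)·ln[ε/(3.7D) + √(3.17ν²L/(gD³h_f))]
√(gD⁵h_f/L) = √(9.81·0.591⁵·7.30/638) = 0.08996
ε/(3.7D) = 6.86×10^-5; √(3.17ν²L/(gD³h_f)) = 1.99×10^-5
Q = -0.965·0.08996·ln(8.848×10^-5) = 0.8102 m³/s
Check: V = 2.95 m/s, Re = 1.03×10^6, f = 0.01531, h_f = 7.35 m ≈ 7.30 m ✓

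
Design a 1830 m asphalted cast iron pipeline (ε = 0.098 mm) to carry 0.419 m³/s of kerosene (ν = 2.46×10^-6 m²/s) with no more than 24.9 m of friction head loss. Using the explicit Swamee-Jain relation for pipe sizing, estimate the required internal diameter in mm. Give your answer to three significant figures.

Swamee-Jain (Type III): D = 0.66·[ε^1.25·(LQ²/(gh_f))^4.75 + ν·Q^9.4·(L/(gh_f))^5.2]^0.04
LQ²/(gh_f) = 1.315; L/(gh_f) = 7.492
Term 1 = ε^1.25·(…)^4.75 = 3.58×10^-5; Term 2 = ν·Q^9.4·(…)^5.2 = 2.44×10^-5
D = 0.66·(3.58×10^-5 + 2.44×10^-5)^0.04 = 0.4474 m = 447 mm
Check: V = 2.66 m/s, Re = 4.85×10^5, f = 0.01573, h_f = 23.3 m ≈ 24.9 m ✓

D ≈ 447 mm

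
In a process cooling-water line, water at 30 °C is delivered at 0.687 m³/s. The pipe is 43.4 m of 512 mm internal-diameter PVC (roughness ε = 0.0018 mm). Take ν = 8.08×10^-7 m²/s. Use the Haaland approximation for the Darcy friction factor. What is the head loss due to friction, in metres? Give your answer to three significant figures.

V = 4Q/(πD²) = 4·0.687/(π·0.512²) = 3.337 m/s
Re = VD/ν = 3.337·0.512/8.08×10^-7 = 2.11×10^6 → turbulent
ε/D = 0.0018/512 = 3.52×10^-6
Haaland: f = 0.01035
h_f = f(L/D)V²/(2g) = 0.01035·(43.4/0.512)·3.337²/(2·9.81) = 0.4981 m

h_f ≈ 0.498 m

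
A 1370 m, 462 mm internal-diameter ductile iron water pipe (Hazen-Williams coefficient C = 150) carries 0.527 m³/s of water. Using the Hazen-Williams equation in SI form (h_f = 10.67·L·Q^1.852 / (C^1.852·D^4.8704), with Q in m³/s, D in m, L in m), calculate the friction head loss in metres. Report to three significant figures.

h_f = 10.67·1370·0.527^1.852 / (150^1.852·0.462^4.8704) = 17.90 m

h_f ≈ 17.9 m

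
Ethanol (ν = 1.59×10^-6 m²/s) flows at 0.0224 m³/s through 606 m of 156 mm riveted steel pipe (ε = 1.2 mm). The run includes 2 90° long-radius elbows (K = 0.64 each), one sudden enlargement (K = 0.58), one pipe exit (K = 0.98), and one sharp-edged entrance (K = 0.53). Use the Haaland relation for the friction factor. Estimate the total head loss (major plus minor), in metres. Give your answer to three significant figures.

H_L ≈ 9.86 m

V = 4Q/(πD²) = 1.172 m/s; V²/2g = 0.07000 m
Re = 1.15×10^5, ε/D = 0.00769 → f = 0.03539 (Haaland)
Major: h_f = f(L/D)·V²/2g = 0.03539·3885·0.07000 = 9.624 m
Minor: ΣK = 3.37; h_m = ΣK·V²/2g = 0.2359 m
Total H_L = 9.624 + 0.2359 = 9.860 m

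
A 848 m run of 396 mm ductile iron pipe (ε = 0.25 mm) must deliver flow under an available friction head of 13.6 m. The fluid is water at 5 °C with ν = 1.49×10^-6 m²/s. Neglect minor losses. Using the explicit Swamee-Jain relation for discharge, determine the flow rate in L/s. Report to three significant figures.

Q ≈ 322 L/s

Swamee-Jain (Type II): Q = -0.965·√(gD⁵h_f/L)·ln[ε/(3.7D) + √(3.17ν²L/(gD³h_f))]
√(gD⁵h_f/L) = √(9.81·0.396⁵·13.6/848) = 0.03914
ε/(3.7D) = 1.71×10^-4; √(3.17ν²L/(gD³h_f)) = 2.68×10^-5
Q = -0.965·0.03914·ln(1.975×10^-4) = 0.3222 m³/s
Check: V = 2.62 m/s, Re = 6.95×10^5, f = 0.01832, h_f = 13.7 m ≈ 13.6 m ✓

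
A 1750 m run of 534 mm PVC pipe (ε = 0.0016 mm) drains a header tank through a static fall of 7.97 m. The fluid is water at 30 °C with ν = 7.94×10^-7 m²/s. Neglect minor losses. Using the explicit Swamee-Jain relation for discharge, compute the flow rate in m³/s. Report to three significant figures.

Q ≈ 0.464 m³/s

Swamee-Jain (Type II): Q = -0.965·√(gD⁵h_f/L)·ln[ε/(3.7D) + √(3.17ν²L/(gD³h_f))]
√(gD⁵h_f/L) = √(9.81·0.534⁵·7.97/1750) = 0.04405
ε/(3.7D) = 8.10×10^-7; √(3.17ν²L/(gD³h_f)) = 1.71×10^-5
Q = -0.965·0.04405·ln(1.795×10^-5) = 0.4645 m³/s
Check: V = 2.07 m/s, Re = 1.39×10^6, f = 0.01108, h_f = 7.96 m ≈ 7.97 m ✓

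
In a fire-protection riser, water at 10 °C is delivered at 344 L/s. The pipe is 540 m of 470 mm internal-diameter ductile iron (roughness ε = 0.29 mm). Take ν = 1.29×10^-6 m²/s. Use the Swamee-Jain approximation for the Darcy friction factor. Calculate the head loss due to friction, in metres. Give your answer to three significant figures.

V = 4Q/(πD²) = 4·0.344/(π·0.470²) = 1.983 m/s
Re = VD/ν = 1.983·0.470/1.29×10^-6 = 7.22×10^5 → turbulent
ε/D = 0.29/470 = 6.17×10^-4
Swamee-Jain: f = 0.01822
h_f = f(L/D)V²/(2g) = 0.01822·(540/0.470)·1.983²/(2·9.81) = 4.194 m

h_f ≈ 4.19 m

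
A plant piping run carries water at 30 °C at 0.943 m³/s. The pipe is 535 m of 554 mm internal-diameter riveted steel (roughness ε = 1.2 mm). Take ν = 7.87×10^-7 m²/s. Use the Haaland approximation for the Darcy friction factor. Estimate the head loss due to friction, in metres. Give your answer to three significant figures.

h_f ≈ 18.1 m

V = 4Q/(πD²) = 4·0.943/(π·0.554²) = 3.912 m/s
Re = VD/ν = 3.912·0.554/7.87×10^-7 = 2.75×10^6 → turbulent
ε/D = 1.2/554 = 0.00217
Haaland: f = 0.02403
h_f = f(L/D)V²/(2g) = 0.02403·(535/0.554)·3.912²/(2·9.81) = 18.10 m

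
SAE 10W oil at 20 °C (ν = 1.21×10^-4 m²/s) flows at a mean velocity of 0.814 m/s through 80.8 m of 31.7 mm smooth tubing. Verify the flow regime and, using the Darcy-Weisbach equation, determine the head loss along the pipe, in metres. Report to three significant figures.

Re = VD/ν = 0.814·0.03170/1.21×10^-4 = 213 → laminar (Re < 2300)
f = 64/Re = 0.3001
h_f = f(L/D)V²/(2g) = 0.3001·(80.8/0.03170)·0.814²/(2·9.81) = 25.83 m

h_f ≈ 25.8 m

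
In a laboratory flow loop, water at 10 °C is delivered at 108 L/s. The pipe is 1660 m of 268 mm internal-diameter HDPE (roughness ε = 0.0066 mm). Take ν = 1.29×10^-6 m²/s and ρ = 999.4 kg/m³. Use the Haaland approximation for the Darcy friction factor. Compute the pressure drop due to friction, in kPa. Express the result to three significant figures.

Δp ≈ 157 kPa

V = 4Q/(πD²) = 4·0.108/(π·0.268²) = 1.915 m/s
Re = VD/ν = 1.915·0.268/1.29×10^-6 = 3.98×10^5 → turbulent
ε/D = 0.0066/268 = 2.46×10^-5
Haaland: f = 0.01387
h_f = f(L/D)V²/(2g) = 0.01387·(1660/0.268)·1.915²/(2·9.81) = 16.04 m
Δp = ρg·h_f = 999.4·9.81·16.04 = 157.3 kPa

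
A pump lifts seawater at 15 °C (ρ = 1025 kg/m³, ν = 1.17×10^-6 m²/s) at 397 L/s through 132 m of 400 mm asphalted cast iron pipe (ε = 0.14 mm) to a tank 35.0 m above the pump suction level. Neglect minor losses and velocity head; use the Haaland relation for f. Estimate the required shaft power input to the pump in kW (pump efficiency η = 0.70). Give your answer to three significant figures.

V = 4Q/(πD²) = 3.159 m/s; Re = 1.08×10^6; ε/D = 3.50×10^-4; f = 0.01600
h_f = f(L/D)V²/2g = 2.686 m
Total head H = z + h_f = 35.0 + 2.686 = 37.69 m
P_hyd = ρgQH = 1025·9.81·0.397·37.69 = 150.4 kW
P_shaft = P_hyd/η = 150.4/0.70 = 214.9 kW

P_shaft ≈ 215 kW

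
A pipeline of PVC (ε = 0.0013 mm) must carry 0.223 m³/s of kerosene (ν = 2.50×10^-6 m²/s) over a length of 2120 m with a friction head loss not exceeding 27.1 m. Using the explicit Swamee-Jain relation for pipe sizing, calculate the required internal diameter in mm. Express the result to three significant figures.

Swamee-Jain (Type III): D = 0.66·[ε^1.25·(LQ²/(gh_f))^4.75 + ν·Q^9.4·(L/(gh_f))^5.2]^0.04
LQ²/(gh_f) = 0.3966; L/(gh_f) = 7.974
Term 1 = ε^1.25·(…)^4.75 = 5.42×10^-10; Term 2 = ν·Q^9.4·(…)^5.2 = 9.14×10^-8
D = 0.66·(5.42×10^-10 + 9.14×10^-8)^0.04 = 0.3452 m = 345 mm
Check: V = 2.38 m/s, Re = 3.29×10^5, f = 0.01418, h_f = 25.2 m ≈ 27.1 m ✓

D ≈ 345 mm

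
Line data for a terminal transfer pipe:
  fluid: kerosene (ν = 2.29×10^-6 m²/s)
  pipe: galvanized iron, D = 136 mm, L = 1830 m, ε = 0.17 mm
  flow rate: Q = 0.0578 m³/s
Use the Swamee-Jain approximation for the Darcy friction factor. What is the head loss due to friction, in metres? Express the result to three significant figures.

V = 4Q/(πD²) = 4·0.0578/(π·0.136²) = 3.979 m/s
Re = VD/ν = 3.979·0.136/2.29×10^-6 = 2.36×10^5 → turbulent
ε/D = 0.17/136 = 0.00125
Swamee-Jain: f = 0.02195
h_f = f(L/D)V²/(2g) = 0.02195·(1830/0.136)·3.979²/(2·9.81) = 238.3 m

h_f ≈ 238 m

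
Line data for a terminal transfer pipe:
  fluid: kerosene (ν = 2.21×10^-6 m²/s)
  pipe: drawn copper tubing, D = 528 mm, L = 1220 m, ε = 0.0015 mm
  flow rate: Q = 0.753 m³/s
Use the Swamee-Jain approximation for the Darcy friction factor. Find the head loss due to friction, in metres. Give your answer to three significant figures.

h_f ≈ 16.8 m

V = 4Q/(πD²) = 4·0.753/(π·0.528²) = 3.439 m/s
Re = VD/ν = 3.439·0.528/2.21×10^-6 = 8.22×10^5 → turbulent
ε/D = 0.0015/528 = 2.84×10^-6
Swamee-Jain: f = 0.01206
h_f = f(L/D)V²/(2g) = 0.01206·(1220/0.528)·3.439²/(2·9.81) = 16.80 m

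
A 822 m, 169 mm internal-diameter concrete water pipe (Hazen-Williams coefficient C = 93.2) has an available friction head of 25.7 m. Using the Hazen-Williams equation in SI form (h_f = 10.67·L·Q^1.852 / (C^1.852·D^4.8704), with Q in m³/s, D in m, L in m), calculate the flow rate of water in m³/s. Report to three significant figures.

Q ≈ 0.0373 m³/s

Rearranging: Q = [h_f·C^1.852·D^4.8704 / (10.67·L)]^(1/1.852)
Q = [25.7·93.2^1.852·0.169^4.8704 / (10.67·822)]^0.540 = 0.03725 m³/s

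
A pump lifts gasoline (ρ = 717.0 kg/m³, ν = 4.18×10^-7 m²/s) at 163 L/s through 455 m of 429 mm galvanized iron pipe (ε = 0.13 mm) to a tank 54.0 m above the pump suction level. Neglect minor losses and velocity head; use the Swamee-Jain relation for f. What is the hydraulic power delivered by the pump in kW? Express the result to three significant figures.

P_hyd ≈ 63.1 kW

V = 4Q/(πD²) = 1.128 m/s; Re = 1.16×10^6; ε/D = 3.03×10^-4; f = 0.01569
h_f = f(L/D)V²/2g = 1.079 m
Total head H = z + h_f = 54.0 + 1.079 = 55.08 m
P_hyd = ρgQH = 717.0·9.81·0.163·55.08 = 63.15 kW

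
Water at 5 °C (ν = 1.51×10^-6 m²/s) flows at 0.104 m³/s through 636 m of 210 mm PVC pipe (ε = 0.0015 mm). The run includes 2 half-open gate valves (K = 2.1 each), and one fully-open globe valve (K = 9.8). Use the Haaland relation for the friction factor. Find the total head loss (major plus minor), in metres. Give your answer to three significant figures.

H_L ≈ 25.3 m

V = 4Q/(πD²) = 3.003 m/s; V²/2g = 0.4595 m
Re = 4.18×10^5, ε/D = 7.14×10^-6 → f = 0.01356 (Haaland)
Major: h_f = f(L/D)·V²/2g = 0.01356·3029·0.4595 = 18.88 m
Minor: ΣK = 14.0; h_m = ΣK·V²/2g = 6.433 m
Total H_L = 18.88 + 6.433 = 25.31 m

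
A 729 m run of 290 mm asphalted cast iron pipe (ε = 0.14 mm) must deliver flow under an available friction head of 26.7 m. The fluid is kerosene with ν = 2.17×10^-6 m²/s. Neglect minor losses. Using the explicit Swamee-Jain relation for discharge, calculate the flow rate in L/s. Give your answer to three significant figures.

Q ≈ 227 L/s

Swamee-Jain (Type II): Q = -0.965·√(gD⁵h_f/L)·ln[ε/(3.7D) + √(3.17ν²L/(gD³h_f))]
√(gD⁵h_f/L) = √(9.81·0.290⁵·26.7/729) = 0.02715
ε/(3.7D) = 1.30×10^-4; √(3.17ν²L/(gD³h_f)) = 4.13×10^-5
Q = -0.965·0.02715·ln(1.717×10^-4) = 0.2271 m³/s
Check: V = 3.44 m/s, Re = 4.60×10^5, f = 0.01775, h_f = 26.9 m ≈ 26.7 m ✓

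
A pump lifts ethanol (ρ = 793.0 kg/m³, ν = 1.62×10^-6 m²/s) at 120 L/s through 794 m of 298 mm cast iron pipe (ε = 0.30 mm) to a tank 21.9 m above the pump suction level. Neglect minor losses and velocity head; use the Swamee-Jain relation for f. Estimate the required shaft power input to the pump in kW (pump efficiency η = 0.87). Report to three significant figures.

V = 4Q/(πD²) = 1.721 m/s; Re = 3.16×10^5; ε/D = 0.00101; f = 0.02073
h_f = f(L/D)V²/2g = 8.332 m
Total head H = z + h_f = 21.9 + 8.332 = 30.23 m
P_hyd = ρgQH = 793.0·9.81·0.120·30.23 = 28.22 kW
P_shaft = P_hyd/η = 28.22/0.87 = 32.44 kW

P_shaft ≈ 32.4 kW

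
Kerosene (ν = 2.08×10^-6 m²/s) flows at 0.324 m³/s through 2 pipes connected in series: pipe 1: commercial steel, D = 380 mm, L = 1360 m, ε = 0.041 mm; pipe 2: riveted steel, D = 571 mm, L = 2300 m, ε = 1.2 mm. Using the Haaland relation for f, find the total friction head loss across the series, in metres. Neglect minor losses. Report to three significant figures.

Pipe 1: V = 2.857 m/s, Re = 5.22×10^5, ε/D = 1.08×10^-4, f = 0.01428, h_1 = f(L/D)V²/2g = 21.26 m
Pipe 2: V = 1.265 m/s, Re = 3.47×10^5, ε/D = 0.00210, f = 0.02422, h_2 = f(L/D)V²/2g = 7.962 m
Series → Q common, losses add: H = Σh = 29.23 m

H ≈ 29.2 m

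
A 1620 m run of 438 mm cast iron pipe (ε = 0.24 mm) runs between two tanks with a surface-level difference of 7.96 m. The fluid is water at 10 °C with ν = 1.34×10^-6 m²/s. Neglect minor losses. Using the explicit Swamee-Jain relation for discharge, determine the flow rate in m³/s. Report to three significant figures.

Swamee-Jain (Type II): Q = -0.965·√(gD⁵h_f/L)·ln[ε/(3.7D) + √(3.17ν²L/(gD³h_f))]
√(gD⁵h_f/L) = √(9.81·0.438⁵·7.96/1620) = 0.02788
ε/(3.7D) = 1.48×10^-4; √(3.17ν²L/(gD³h_f)) = 3.75×10^-5
Q = -0.965·0.02788·ln(1.856×10^-4) = 0.2311 m³/s
Check: V = 1.53 m/s, Re = 5.01×10^5, f = 0.01807, h_f = 8.01 m ≈ 7.96 m ✓

Q ≈ 0.231 m³/s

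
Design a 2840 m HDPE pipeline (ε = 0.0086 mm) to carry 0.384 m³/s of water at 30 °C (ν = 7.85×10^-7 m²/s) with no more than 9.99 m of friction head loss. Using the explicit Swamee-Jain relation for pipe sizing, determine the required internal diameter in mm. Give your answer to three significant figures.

Swamee-Jain (Type III): D = 0.66·[ε^1.25·(LQ²/(gh_f))^4.75 + ν·Q^9.4·(L/(gh_f))^5.2]^0.04
LQ²/(gh_f) = 4.273; L/(gh_f) = 28.98
Term 1 = ε^1.25·(…)^4.75 = 4.61×10^-4; Term 2 = ν·Q^9.4·(…)^5.2 = 0.00389
D = 0.66·(4.61×10^-4 + 0.00389)^0.04 = 0.5310 m = 531 mm
Check: V = 1.73 m/s, Re = 1.17×10^6, f = 0.01173, h_f = 9.61 m ≈ 9.99 m ✓

D ≈ 531 mm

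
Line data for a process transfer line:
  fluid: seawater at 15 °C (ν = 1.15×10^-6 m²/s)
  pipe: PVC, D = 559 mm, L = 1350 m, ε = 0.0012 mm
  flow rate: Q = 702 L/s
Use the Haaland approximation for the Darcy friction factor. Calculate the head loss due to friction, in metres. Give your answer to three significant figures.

V = 4Q/(πD²) = 4·0.702/(π·0.559²) = 2.860 m/s
Re = VD/ν = 2.860·0.559/1.15×10^-6 = 1.39×10^6 → turbulent
ε/D = 0.0012/559 = 2.15×10^-6
Haaland: f = 0.01101
h_f = f(L/D)V²/(2g) = 0.01101·(1350/0.559)·2.860²/(2·9.81) = 11.09 m

h_f ≈ 11.1 m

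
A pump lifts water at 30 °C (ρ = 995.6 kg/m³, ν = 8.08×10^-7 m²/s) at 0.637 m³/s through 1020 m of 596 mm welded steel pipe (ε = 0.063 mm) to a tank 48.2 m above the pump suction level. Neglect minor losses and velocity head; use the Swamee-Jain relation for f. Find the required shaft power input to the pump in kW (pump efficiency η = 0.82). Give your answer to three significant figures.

V = 4Q/(πD²) = 2.283 m/s; Re = 1.68×10^6; ε/D = 1.06×10^-4; f = 0.01310
h_f = f(L/D)V²/2g = 5.959 m
Total head H = z + h_f = 48.2 + 5.959 = 54.16 m
P_hyd = ρgQH = 995.6·9.81·0.637·54.16 = 336.9 kW
P_shaft = P_hyd/η = 336.9/0.82 = 410.9 kW

P_shaft ≈ 411 kW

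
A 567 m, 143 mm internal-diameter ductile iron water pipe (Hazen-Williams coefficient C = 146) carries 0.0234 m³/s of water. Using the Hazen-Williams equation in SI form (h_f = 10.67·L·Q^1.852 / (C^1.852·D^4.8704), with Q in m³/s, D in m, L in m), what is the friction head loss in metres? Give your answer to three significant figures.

h_f ≈ 7.36 m

h_f = 10.67·567·0.0234^1.852 / (146^1.852·0.143^4.8704) = 7.362 m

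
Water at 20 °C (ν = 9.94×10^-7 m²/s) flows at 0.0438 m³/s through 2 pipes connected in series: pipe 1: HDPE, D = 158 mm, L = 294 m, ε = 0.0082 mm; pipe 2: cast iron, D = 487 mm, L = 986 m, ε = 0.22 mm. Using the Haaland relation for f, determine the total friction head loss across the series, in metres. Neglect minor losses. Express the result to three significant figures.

H ≈ 6.93 m

Pipe 1: V = 2.234 m/s, Re = 3.55×10^5, ε/D = 5.19×10^-5, f = 0.01441, h_1 = f(L/D)V²/2g = 6.819 m
Pipe 2: V = 0.2351 m/s, Re = 1.15×10^5, ε/D = 4.52×10^-4, f = 0.01950, h_2 = f(L/D)V²/2g = 0.1113 m
Series → Q common, losses add: H = Σh = 6.931 m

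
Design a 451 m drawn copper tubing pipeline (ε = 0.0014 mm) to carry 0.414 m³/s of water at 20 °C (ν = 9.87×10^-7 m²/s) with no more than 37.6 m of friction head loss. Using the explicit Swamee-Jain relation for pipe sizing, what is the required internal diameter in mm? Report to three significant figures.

D ≈ 285 mm

Swamee-Jain (Type III): D = 0.66·[ε^1.25·(LQ²/(gh_f))^4.75 + ν·Q^9.4·(L/(gh_f))^5.2]^0.04
LQ²/(gh_f) = 0.2096; L/(gh_f) = 1.223
Term 1 = ε^1.25·(…)^4.75 = 2.88×10^-11; Term 2 = ν·Q^9.4·(…)^5.2 = 7.05×10^-10
D = 0.66·(2.88×10^-11 + 7.05×10^-10)^0.04 = 0.2846 m = 285 mm
Check: V = 6.51 m/s, Re = 1.88×10^6, f = 0.01065, h_f = 36.5 m ≈ 37.6 m ✓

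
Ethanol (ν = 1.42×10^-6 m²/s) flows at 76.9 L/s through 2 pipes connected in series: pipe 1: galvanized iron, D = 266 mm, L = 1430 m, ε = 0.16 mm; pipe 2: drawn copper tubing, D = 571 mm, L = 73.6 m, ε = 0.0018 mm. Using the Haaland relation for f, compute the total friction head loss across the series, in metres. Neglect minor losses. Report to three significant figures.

Pipe 1: V = 1.384 m/s, Re = 2.59×10^5, ε/D = 6.02×10^-4, f = 0.01881, h_1 = f(L/D)V²/2g = 9.867 m
Pipe 2: V = 0.3003 m/s, Re = 1.21×10^5, ε/D = 3.15×10^-6, f = 0.01715, h_2 = f(L/D)V²/2g = 0.01016 m
Series → Q common, losses add: H = Σh = 9.877 m

H ≈ 9.88 m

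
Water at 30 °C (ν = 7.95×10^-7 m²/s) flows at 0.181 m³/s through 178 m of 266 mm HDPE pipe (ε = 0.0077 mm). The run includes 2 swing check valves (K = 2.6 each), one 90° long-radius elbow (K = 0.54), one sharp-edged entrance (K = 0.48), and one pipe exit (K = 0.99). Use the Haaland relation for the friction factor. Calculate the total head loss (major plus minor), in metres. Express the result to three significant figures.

V = 4Q/(πD²) = 3.257 m/s; V²/2g = 0.5407 m
Re = 1.09×10^6, ε/D = 2.89×10^-5 → f = 0.01200 (Haaland)
Major: h_f = f(L/D)·V²/2g = 0.01200·669.2·0.5407 = 4.341 m
Minor: ΣK = 7.21; h_m = ΣK·V²/2g = 3.898 m
Total H_L = 4.341 + 3.898 = 8.240 m

H_L ≈ 8.24 m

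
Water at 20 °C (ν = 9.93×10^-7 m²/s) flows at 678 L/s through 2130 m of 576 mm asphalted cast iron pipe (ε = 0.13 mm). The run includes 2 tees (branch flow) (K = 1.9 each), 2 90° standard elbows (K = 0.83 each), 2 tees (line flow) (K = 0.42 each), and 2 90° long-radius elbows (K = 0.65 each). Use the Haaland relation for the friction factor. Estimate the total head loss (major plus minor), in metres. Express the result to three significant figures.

H_L ≈ 21.3 m

V = 4Q/(πD²) = 2.602 m/s; V²/2g = 0.3451 m
Re = 1.51×10^6, ε/D = 2.26×10^-4 → f = 0.01463 (Haaland)
Major: h_f = f(L/D)·V²/2g = 0.01463·3698·0.3451 = 18.67 m
Minor: ΣK = 7.60; h_m = ΣK·V²/2g = 2.622 m
Total H_L = 18.67 + 2.622 = 21.29 m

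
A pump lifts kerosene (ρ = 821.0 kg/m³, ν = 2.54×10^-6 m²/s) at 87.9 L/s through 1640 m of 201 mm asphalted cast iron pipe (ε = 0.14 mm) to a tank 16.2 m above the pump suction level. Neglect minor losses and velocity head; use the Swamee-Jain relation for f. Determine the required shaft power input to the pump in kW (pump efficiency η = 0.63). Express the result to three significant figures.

V = 4Q/(πD²) = 2.770 m/s; Re = 2.19×10^5; ε/D = 6.97×10^-4; f = 0.01977
h_f = f(L/D)V²/2g = 63.08 m
Total head H = z + h_f = 16.2 + 63.08 = 79.28 m
P_hyd = ρgQH = 821.0·9.81·0.0879·79.28 = 56.13 kW
P_shaft = P_hyd/η = 56.13/0.63 = 89.09 kW

P_shaft ≈ 89.1 kW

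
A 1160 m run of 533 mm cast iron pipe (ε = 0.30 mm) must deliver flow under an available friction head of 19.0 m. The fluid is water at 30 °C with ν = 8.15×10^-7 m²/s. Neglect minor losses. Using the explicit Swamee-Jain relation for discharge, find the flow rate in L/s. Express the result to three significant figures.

Swamee-Jain (Type II): Q = -0.965·√(gD⁵h_f/L)·ln[ε/(3.7D) + √(3.17ν²L/(gD³h_f))]
√(gD⁵h_f/L) = √(9.81·0.533⁵·19.0/1160) = 0.08314
ε/(3.7D) = 1.52×10^-4; √(3.17ν²L/(gD³h_f)) = 9.30×10^-6
Q = -0.965·0.08314·ln(1.614×10^-4) = 0.7005 m³/s
Check: V = 3.14 m/s, Re = 2.05×10^6, f = 0.01745, h_f = 19.1 m ≈ 19.0 m ✓

Q ≈ 701 L/s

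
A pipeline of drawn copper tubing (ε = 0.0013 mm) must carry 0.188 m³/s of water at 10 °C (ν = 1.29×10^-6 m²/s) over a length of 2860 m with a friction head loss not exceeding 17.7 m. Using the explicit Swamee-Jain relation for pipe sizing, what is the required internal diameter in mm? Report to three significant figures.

D ≈ 367 mm

Swamee-Jain (Type III): D = 0.66·[ε^1.25·(LQ²/(gh_f))^4.75 + ν·Q^9.4·(L/(gh_f))^5.2]^0.04
LQ²/(gh_f) = 0.5822; L/(gh_f) = 16.47
Term 1 = ε^1.25·(…)^4.75 = 3.36×10^-9; Term 2 = ν·Q^9.4·(…)^5.2 = 4.12×10^-7
D = 0.66·(3.36×10^-9 + 4.12×10^-7)^0.04 = 0.3667 m = 367 mm
Check: V = 1.78 m/s, Re = 5.06×10^5, f = 0.01312, h_f = 16.5 m ≈ 17.7 m ✓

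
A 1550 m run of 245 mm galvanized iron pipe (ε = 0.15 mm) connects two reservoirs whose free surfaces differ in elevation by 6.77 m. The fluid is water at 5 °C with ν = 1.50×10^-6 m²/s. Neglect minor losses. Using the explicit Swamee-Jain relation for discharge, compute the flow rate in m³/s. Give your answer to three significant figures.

Swamee-Jain (Type II): Q = -0.965·√(gD⁵h_f/L)·ln[ε/(3.7D) + √(3.17ν²L/(gD³h_f))]
√(gD⁵h_f/L) = √(9.81·0.245⁵·6.77/1550) = 0.006150
ε/(3.7D) = 1.65×10^-4; √(3.17ν²L/(gD³h_f)) = 1.06×10^-4
Q = -0.965·0.006150·ln(2.719×10^-4) = 0.04873 m³/s
Check: V = 1.03 m/s, Re = 1.69×10^5, f = 0.01978, h_f = 6.81 m ≈ 6.77 m ✓

Q ≈ 0.0487 m³/s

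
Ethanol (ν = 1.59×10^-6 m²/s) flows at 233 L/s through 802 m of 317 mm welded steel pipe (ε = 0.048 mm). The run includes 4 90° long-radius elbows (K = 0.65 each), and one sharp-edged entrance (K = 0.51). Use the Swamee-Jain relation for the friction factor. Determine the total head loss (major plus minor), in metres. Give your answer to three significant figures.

V = 4Q/(πD²) = 2.952 m/s; V²/2g = 0.4442 m
Re = 5.89×10^5, ε/D = 1.51×10^-4 → f = 0.01480 (Swamee-Jain)
Major: h_f = f(L/D)·V²/2g = 0.01480·2530·0.4442 = 16.64 m
Minor: ΣK = 3.11; h_m = ΣK·V²/2g = 1.382 m
Total H_L = 16.64 + 1.382 = 18.02 m

H_L ≈ 18.0 m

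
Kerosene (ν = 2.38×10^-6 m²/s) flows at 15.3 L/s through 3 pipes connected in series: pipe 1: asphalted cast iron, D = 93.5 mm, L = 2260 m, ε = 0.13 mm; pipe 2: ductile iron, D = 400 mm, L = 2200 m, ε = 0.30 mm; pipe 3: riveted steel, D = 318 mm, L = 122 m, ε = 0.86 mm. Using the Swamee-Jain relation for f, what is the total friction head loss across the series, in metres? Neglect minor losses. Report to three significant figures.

Pipe 1: V = 2.228 m/s, Re = 8.75×10^4, ε/D = 0.00139, f = 0.02387, h_1 = f(L/D)V²/2g = 146.0 m
Pipe 2: V = 0.1218 m/s, Re = 2.05×10^4, ε/D = 7.50×10^-4, f = 0.02745, h_2 = f(L/D)V²/2g = 0.1141 m
Pipe 3: V = 0.1926 m/s, Re = 2.57×10^4, ε/D = 0.00270, f = 0.03034, h_3 = f(L/D)V²/2g = 0.02201 m
Series → Q common, losses add: H = Σh = 146.2 m

H ≈ 146 m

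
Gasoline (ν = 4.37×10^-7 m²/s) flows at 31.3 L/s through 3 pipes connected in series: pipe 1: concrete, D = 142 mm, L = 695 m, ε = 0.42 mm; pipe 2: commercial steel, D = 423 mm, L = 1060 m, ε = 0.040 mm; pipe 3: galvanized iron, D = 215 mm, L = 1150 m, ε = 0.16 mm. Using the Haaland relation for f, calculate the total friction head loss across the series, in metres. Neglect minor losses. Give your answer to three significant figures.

H ≈ 29.6 m

Pipe 1: V = 1.976 m/s, Re = 6.42×10^5, ε/D = 0.00296, f = 0.02631, h_1 = f(L/D)V²/2g = 25.63 m
Pipe 2: V = 0.2227 m/s, Re = 2.16×10^5, ε/D = 9.46×10^-5, f = 0.01596, h_2 = f(L/D)V²/2g = 0.1011 m
Pipe 3: V = 0.8621 m/s, Re = 4.24×10^5, ε/D = 7.44×10^-4, f = 0.01908, h_3 = f(L/D)V²/2g = 3.867 m
Series → Q common, losses add: H = Σh = 29.60 m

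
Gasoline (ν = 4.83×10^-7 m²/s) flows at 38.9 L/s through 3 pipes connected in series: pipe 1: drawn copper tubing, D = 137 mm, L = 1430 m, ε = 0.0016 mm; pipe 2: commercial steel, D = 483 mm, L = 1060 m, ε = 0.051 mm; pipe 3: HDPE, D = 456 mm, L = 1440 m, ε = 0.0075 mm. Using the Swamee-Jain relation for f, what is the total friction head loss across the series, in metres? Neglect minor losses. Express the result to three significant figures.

Pipe 1: V = 2.639 m/s, Re = 7.49×10^5, ε/D = 1.17×10^-5, f = 0.01243, h_1 = f(L/D)V²/2g = 46.07 m
Pipe 2: V = 0.2123 m/s, Re = 2.12×10^5, ε/D = 1.06×10^-4, f = 0.01628, h_2 = f(L/D)V²/2g = 0.08210 m
Pipe 3: V = 0.2382 m/s, Re = 2.25×10^5, ε/D = 1.64×10^-5, f = 0.01535, h_3 = f(L/D)V²/2g = 0.1401 m
Series → Q common, losses add: H = Σh = 46.29 m

H ≈ 46.3 m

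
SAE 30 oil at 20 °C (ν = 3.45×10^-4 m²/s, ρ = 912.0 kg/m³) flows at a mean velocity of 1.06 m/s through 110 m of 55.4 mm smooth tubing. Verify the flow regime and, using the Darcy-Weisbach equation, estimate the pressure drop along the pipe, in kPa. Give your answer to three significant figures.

Re = VD/ν = 1.06·0.05540/3.45×10^-4 = 170 → laminar (Re < 2300)
f = 64/Re = 0.3760
h_f = f(L/D)V²/(2g) = 0.3760·(110/0.05540)·1.06²/(2·9.81) = 42.75 m
Δp = ρg·h_f = 912.0·9.81·42.75 = 382.5 kPa

Δp ≈ 383 kPa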